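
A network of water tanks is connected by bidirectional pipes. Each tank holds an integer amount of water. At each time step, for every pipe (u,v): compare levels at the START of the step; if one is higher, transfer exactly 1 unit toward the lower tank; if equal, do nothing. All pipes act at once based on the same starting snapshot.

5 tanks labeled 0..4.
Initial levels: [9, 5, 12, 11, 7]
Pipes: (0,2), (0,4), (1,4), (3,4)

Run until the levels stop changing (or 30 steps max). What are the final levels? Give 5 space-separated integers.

Step 1: flows [2->0,0->4,4->1,3->4] -> levels [9 6 11 10 8]
Step 2: flows [2->0,0->4,4->1,3->4] -> levels [9 7 10 9 9]
Step 3: flows [2->0,0=4,4->1,3=4] -> levels [10 8 9 9 8]
Step 4: flows [0->2,0->4,1=4,3->4] -> levels [8 8 10 8 10]
Step 5: flows [2->0,4->0,4->1,4->3] -> levels [10 9 9 9 7]
Step 6: flows [0->2,0->4,1->4,3->4] -> levels [8 8 10 8 10]
  -> period-2 cycle: step 6 state = step 4 state; never stabilizes
  -> state at step 30: (30-4) mod 2 = 0, same as step 4 -> [8 8 10 8 10]

Answer: 8 8 10 8 10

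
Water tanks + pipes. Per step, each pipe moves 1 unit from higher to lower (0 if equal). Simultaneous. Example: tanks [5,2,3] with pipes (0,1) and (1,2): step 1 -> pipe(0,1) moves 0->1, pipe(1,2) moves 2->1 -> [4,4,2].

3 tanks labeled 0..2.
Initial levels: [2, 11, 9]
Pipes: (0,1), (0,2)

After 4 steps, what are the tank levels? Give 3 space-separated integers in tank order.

Step 1: flows [1->0,2->0] -> levels [4 10 8]
Step 2: flows [1->0,2->0] -> levels [6 9 7]
Step 3: flows [1->0,2->0] -> levels [8 8 6]
Step 4: flows [0=1,0->2] -> levels [7 8 7]

Answer: 7 8 7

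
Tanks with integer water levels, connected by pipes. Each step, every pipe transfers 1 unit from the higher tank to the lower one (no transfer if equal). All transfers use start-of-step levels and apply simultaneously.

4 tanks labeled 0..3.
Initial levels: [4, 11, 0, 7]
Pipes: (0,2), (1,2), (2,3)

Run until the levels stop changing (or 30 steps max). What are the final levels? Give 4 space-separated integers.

Step 1: flows [0->2,1->2,3->2] -> levels [3 10 3 6]
Step 2: flows [0=2,1->2,3->2] -> levels [3 9 5 5]
Step 3: flows [2->0,1->2,2=3] -> levels [4 8 5 5]
Step 4: flows [2->0,1->2,2=3] -> levels [5 7 5 5]
Step 5: flows [0=2,1->2,2=3] -> levels [5 6 6 5]
Step 6: flows [2->0,1=2,2->3] -> levels [6 6 4 6]
Step 7: flows [0->2,1->2,3->2] -> levels [5 5 7 5]
Step 8: flows [2->0,2->1,2->3] -> levels [6 6 4 6]
  -> period-2 cycle: step 8 state = step 6 state; never stabilizes
  -> state at step 30: (30-6) mod 2 = 0, same as step 6 -> [6 6 4 6]

Answer: 6 6 4 6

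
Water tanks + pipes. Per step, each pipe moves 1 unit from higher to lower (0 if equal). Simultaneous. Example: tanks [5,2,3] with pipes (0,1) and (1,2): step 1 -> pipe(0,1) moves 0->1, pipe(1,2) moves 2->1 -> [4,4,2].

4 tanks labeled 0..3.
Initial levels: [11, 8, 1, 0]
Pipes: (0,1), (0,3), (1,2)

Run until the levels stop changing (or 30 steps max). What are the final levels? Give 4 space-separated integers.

Answer: 4 6 5 5

Derivation:
Step 1: flows [0->1,0->3,1->2] -> levels [9 8 2 1]
Step 2: flows [0->1,0->3,1->2] -> levels [7 8 3 2]
Step 3: flows [1->0,0->3,1->2] -> levels [7 6 4 3]
Step 4: flows [0->1,0->3,1->2] -> levels [5 6 5 4]
Step 5: flows [1->0,0->3,1->2] -> levels [5 4 6 5]
Step 6: flows [0->1,0=3,2->1] -> levels [4 6 5 5]
Step 7: flows [1->0,3->0,1->2] -> levels [6 4 6 4]
Step 8: flows [0->1,0->3,2->1] -> levels [4 6 5 5]
  -> period-2 cycle: step 8 state = step 6 state; never stabilizes
  -> state at step 30: (30-6) mod 2 = 0, same as step 6 -> [4 6 5 5]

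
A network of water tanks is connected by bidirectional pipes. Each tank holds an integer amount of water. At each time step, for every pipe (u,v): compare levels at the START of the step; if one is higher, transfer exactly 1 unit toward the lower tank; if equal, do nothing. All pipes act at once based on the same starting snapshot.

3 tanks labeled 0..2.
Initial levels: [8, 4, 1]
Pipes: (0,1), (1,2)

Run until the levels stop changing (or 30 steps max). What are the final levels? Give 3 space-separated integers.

Answer: 4 5 4

Derivation:
Step 1: flows [0->1,1->2] -> levels [7 4 2]
Step 2: flows [0->1,1->2] -> levels [6 4 3]
Step 3: flows [0->1,1->2] -> levels [5 4 4]
Step 4: flows [0->1,1=2] -> levels [4 5 4]
Step 5: flows [1->0,1->2] -> levels [5 3 5]
Step 6: flows [0->1,2->1] -> levels [4 5 4]
  -> period-2 cycle: step 6 state = step 4 state; never stabilizes
  -> state at step 30: (30-4) mod 2 = 0, same as step 4 -> [4 5 4]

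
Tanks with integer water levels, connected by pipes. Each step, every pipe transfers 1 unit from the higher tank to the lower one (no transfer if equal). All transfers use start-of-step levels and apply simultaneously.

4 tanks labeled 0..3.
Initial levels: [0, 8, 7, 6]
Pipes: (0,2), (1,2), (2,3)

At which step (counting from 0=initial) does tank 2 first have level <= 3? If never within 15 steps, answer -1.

Answer: 6

Derivation:
Step 1: flows [2->0,1->2,2->3] -> levels [1 7 6 7]
Step 2: flows [2->0,1->2,3->2] -> levels [2 6 7 6]
Step 3: flows [2->0,2->1,2->3] -> levels [3 7 4 7]
Step 4: flows [2->0,1->2,3->2] -> levels [4 6 5 6]
Step 5: flows [2->0,1->2,3->2] -> levels [5 5 6 5]
Step 6: flows [2->0,2->1,2->3] -> levels [6 6 3 6]
Tank 2 first reaches <=3 at step 6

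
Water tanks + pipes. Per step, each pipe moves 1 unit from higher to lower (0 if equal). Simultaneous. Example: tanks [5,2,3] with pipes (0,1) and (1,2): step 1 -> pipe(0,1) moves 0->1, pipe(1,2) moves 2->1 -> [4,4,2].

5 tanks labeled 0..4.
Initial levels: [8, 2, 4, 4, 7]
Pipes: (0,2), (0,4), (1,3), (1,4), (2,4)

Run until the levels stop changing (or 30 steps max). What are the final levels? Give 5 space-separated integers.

Step 1: flows [0->2,0->4,3->1,4->1,4->2] -> levels [6 4 6 3 6]
Step 2: flows [0=2,0=4,1->3,4->1,2=4] -> levels [6 4 6 4 5]
Step 3: flows [0=2,0->4,1=3,4->1,2->4] -> levels [5 5 5 4 6]
Step 4: flows [0=2,4->0,1->3,4->1,4->2] -> levels [6 5 6 5 3]
Step 5: flows [0=2,0->4,1=3,1->4,2->4] -> levels [5 4 5 5 6]
Step 6: flows [0=2,4->0,3->1,4->1,4->2] -> levels [6 6 6 4 3]
Step 7: flows [0=2,0->4,1->3,1->4,2->4] -> levels [5 4 5 5 6]
  -> period-2 cycle: step 7 state = step 5 state; never stabilizes
  -> state at step 30: (30-5) mod 2 = 1, same as step 6 -> [6 6 6 4 3]

Answer: 6 6 6 4 3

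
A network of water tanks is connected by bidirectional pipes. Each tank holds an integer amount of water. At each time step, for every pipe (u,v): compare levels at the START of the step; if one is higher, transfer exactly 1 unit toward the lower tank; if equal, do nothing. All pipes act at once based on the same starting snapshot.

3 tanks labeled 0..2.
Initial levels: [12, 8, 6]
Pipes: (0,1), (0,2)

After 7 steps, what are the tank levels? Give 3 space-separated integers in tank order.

Answer: 10 8 8

Derivation:
Step 1: flows [0->1,0->2] -> levels [10 9 7]
Step 2: flows [0->1,0->2] -> levels [8 10 8]
Step 3: flows [1->0,0=2] -> levels [9 9 8]
Step 4: flows [0=1,0->2] -> levels [8 9 9]
Step 5: flows [1->0,2->0] -> levels [10 8 8]
Step 6: flows [0->1,0->2] -> levels [8 9 9]
  -> period-2 cycle: step 6 state = step 4 state
  -> state at step 7: (7-4) mod 2 = 1, same as step 5 -> [10 8 8]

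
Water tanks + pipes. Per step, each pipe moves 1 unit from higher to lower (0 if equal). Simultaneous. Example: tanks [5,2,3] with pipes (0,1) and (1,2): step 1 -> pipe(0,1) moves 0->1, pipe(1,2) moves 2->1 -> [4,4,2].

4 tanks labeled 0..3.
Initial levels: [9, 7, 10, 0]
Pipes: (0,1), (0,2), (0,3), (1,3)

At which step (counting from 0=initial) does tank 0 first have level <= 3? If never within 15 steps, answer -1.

Answer: -1

Derivation:
Step 1: flows [0->1,2->0,0->3,1->3] -> levels [8 7 9 2]
Step 2: flows [0->1,2->0,0->3,1->3] -> levels [7 7 8 4]
Step 3: flows [0=1,2->0,0->3,1->3] -> levels [7 6 7 6]
Step 4: flows [0->1,0=2,0->3,1=3] -> levels [5 7 7 7]
Step 5: flows [1->0,2->0,3->0,1=3] -> levels [8 6 6 6]
Step 6: flows [0->1,0->2,0->3,1=3] -> levels [5 7 7 7]
  -> period-2 cycle (repeats step 4); tank 0 never drops to <=3
Tank 0 never reaches <=3 within 15 steps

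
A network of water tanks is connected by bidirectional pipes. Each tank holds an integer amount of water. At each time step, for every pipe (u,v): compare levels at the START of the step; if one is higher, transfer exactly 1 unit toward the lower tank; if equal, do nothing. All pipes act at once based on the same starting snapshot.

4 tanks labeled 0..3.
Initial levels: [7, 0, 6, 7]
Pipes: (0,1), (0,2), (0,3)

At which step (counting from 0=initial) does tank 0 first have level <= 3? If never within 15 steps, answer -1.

Answer: 5

Derivation:
Step 1: flows [0->1,0->2,0=3] -> levels [5 1 7 7]
Step 2: flows [0->1,2->0,3->0] -> levels [6 2 6 6]
Step 3: flows [0->1,0=2,0=3] -> levels [5 3 6 6]
Step 4: flows [0->1,2->0,3->0] -> levels [6 4 5 5]
Step 5: flows [0->1,0->2,0->3] -> levels [3 5 6 6]
Tank 0 first reaches <=3 at step 5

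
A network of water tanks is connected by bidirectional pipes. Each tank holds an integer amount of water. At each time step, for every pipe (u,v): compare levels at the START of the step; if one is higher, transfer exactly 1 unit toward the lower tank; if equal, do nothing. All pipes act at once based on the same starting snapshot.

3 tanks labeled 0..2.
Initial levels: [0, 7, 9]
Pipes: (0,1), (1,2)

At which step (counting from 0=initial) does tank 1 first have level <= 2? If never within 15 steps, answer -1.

Step 1: flows [1->0,2->1] -> levels [1 7 8]
Step 2: flows [1->0,2->1] -> levels [2 7 7]
Step 3: flows [1->0,1=2] -> levels [3 6 7]
Step 4: flows [1->0,2->1] -> levels [4 6 6]
Step 5: flows [1->0,1=2] -> levels [5 5 6]
Step 6: flows [0=1,2->1] -> levels [5 6 5]
Step 7: flows [1->0,1->2] -> levels [6 4 6]
Step 8: flows [0->1,2->1] -> levels [5 6 5]
  -> period-2 cycle (repeats step 6); tank 1 never drops to <=2
Tank 1 never reaches <=2 within 15 steps

Answer: -1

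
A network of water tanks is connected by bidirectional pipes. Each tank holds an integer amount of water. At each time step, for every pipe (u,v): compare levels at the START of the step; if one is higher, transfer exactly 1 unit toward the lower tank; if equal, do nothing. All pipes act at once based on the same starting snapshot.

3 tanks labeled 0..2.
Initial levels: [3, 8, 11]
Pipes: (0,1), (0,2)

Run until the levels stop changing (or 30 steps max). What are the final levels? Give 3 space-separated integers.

Step 1: flows [1->0,2->0] -> levels [5 7 10]
Step 2: flows [1->0,2->0] -> levels [7 6 9]
Step 3: flows [0->1,2->0] -> levels [7 7 8]
Step 4: flows [0=1,2->0] -> levels [8 7 7]
Step 5: flows [0->1,0->2] -> levels [6 8 8]
Step 6: flows [1->0,2->0] -> levels [8 7 7]
  -> period-2 cycle: step 6 state = step 4 state; never stabilizes
  -> state at step 30: (30-4) mod 2 = 0, same as step 4 -> [8 7 7]

Answer: 8 7 7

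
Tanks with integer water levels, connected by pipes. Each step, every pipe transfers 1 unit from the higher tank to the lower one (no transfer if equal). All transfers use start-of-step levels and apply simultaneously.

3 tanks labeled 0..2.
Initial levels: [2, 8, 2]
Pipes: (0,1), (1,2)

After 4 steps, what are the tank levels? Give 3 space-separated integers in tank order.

Answer: 4 4 4

Derivation:
Step 1: flows [1->0,1->2] -> levels [3 6 3]
Step 2: flows [1->0,1->2] -> levels [4 4 4]
Step 3: flows [0=1,1=2] -> levels [4 4 4]
  -> stable; steps 4..4 unchanged -> [4 4 4]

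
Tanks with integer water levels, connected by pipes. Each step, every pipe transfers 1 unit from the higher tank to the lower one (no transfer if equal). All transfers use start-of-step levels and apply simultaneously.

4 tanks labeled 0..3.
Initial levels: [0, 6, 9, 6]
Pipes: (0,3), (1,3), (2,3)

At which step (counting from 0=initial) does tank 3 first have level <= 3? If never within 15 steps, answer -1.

Step 1: flows [3->0,1=3,2->3] -> levels [1 6 8 6]
Step 2: flows [3->0,1=3,2->3] -> levels [2 6 7 6]
Step 3: flows [3->0,1=3,2->3] -> levels [3 6 6 6]
Step 4: flows [3->0,1=3,2=3] -> levels [4 6 6 5]
Step 5: flows [3->0,1->3,2->3] -> levels [5 5 5 6]
Step 6: flows [3->0,3->1,3->2] -> levels [6 6 6 3]
Tank 3 first reaches <=3 at step 6

Answer: 6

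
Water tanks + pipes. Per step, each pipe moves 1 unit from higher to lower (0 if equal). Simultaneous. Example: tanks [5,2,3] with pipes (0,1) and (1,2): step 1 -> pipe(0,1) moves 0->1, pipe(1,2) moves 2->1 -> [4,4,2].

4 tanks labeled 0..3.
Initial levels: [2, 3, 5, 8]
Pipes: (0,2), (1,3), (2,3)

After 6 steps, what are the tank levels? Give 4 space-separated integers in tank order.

Answer: 4 5 5 4

Derivation:
Step 1: flows [2->0,3->1,3->2] -> levels [3 4 5 6]
Step 2: flows [2->0,3->1,3->2] -> levels [4 5 5 4]
Step 3: flows [2->0,1->3,2->3] -> levels [5 4 3 6]
Step 4: flows [0->2,3->1,3->2] -> levels [4 5 5 4]
  -> period-2 cycle: step 4 state = step 2 state
  -> state at step 6: (6-2) mod 2 = 0, same as step 2 -> [4 5 5 4]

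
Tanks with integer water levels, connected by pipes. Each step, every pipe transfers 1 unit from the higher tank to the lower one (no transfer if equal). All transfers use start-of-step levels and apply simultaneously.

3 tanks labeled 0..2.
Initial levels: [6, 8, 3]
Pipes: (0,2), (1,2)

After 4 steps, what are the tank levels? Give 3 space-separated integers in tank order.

Answer: 5 5 7

Derivation:
Step 1: flows [0->2,1->2] -> levels [5 7 5]
Step 2: flows [0=2,1->2] -> levels [5 6 6]
Step 3: flows [2->0,1=2] -> levels [6 6 5]
Step 4: flows [0->2,1->2] -> levels [5 5 7]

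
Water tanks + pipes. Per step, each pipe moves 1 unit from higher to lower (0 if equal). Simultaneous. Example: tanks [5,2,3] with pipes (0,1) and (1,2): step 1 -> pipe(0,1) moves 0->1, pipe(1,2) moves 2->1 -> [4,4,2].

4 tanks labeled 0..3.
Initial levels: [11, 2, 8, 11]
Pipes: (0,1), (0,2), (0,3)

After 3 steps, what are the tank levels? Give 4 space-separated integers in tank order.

Answer: 9 5 9 9

Derivation:
Step 1: flows [0->1,0->2,0=3] -> levels [9 3 9 11]
Step 2: flows [0->1,0=2,3->0] -> levels [9 4 9 10]
Step 3: flows [0->1,0=2,3->0] -> levels [9 5 9 9]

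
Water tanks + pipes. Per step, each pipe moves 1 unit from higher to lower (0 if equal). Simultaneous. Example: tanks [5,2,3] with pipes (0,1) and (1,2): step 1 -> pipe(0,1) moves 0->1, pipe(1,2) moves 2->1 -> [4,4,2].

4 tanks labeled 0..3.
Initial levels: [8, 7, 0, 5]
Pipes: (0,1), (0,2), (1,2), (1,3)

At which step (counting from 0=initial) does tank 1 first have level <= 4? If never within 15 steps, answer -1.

Step 1: flows [0->1,0->2,1->2,1->3] -> levels [6 6 2 6]
Step 2: flows [0=1,0->2,1->2,1=3] -> levels [5 5 4 6]
Step 3: flows [0=1,0->2,1->2,3->1] -> levels [4 5 6 5]
Step 4: flows [1->0,2->0,2->1,1=3] -> levels [6 5 4 5]
Step 5: flows [0->1,0->2,1->2,1=3] -> levels [4 5 6 5]
  -> period-2 cycle (repeats step 3); tank 1 never drops to <=4
Tank 1 never reaches <=4 within 15 steps

Answer: -1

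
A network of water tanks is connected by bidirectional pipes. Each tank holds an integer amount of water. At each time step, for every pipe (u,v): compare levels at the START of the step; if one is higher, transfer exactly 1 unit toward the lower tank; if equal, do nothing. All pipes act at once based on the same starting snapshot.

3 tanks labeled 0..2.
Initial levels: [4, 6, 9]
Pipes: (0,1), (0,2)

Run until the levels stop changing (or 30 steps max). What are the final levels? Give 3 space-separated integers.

Answer: 5 7 7

Derivation:
Step 1: flows [1->0,2->0] -> levels [6 5 8]
Step 2: flows [0->1,2->0] -> levels [6 6 7]
Step 3: flows [0=1,2->0] -> levels [7 6 6]
Step 4: flows [0->1,0->2] -> levels [5 7 7]
Step 5: flows [1->0,2->0] -> levels [7 6 6]
  -> period-2 cycle: step 5 state = step 3 state; never stabilizes
  -> state at step 30: (30-3) mod 2 = 1, same as step 4 -> [5 7 7]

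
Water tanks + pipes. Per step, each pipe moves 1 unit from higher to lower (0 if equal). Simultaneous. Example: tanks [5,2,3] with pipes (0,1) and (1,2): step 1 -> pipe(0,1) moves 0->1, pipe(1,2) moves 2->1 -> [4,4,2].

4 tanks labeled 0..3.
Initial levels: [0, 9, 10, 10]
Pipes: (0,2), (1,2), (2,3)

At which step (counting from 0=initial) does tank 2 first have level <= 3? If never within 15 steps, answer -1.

Answer: -1

Derivation:
Step 1: flows [2->0,2->1,2=3] -> levels [1 10 8 10]
Step 2: flows [2->0,1->2,3->2] -> levels [2 9 9 9]
Step 3: flows [2->0,1=2,2=3] -> levels [3 9 8 9]
Step 4: flows [2->0,1->2,3->2] -> levels [4 8 9 8]
Step 5: flows [2->0,2->1,2->3] -> levels [5 9 6 9]
Step 6: flows [2->0,1->2,3->2] -> levels [6 8 7 8]
Step 7: flows [2->0,1->2,3->2] -> levels [7 7 8 7]
Step 8: flows [2->0,2->1,2->3] -> levels [8 8 5 8]
Step 9: flows [0->2,1->2,3->2] -> levels [7 7 8 7]
  -> period-2 cycle (repeats step 7); tank 2 never drops to <=3
Tank 2 never reaches <=3 within 15 steps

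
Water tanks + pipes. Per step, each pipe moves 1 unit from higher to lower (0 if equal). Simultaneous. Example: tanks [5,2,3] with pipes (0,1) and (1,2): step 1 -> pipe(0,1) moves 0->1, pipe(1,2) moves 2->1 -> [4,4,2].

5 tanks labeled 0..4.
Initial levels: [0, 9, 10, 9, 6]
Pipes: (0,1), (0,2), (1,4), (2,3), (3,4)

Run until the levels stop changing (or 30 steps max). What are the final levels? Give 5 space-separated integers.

Answer: 8 5 7 6 8

Derivation:
Step 1: flows [1->0,2->0,1->4,2->3,3->4] -> levels [2 7 8 9 8]
Step 2: flows [1->0,2->0,4->1,3->2,3->4] -> levels [4 7 8 7 8]
Step 3: flows [1->0,2->0,4->1,2->3,4->3] -> levels [6 7 6 9 6]
Step 4: flows [1->0,0=2,1->4,3->2,3->4] -> levels [7 5 7 7 8]
Step 5: flows [0->1,0=2,4->1,2=3,4->3] -> levels [6 7 7 8 6]
Step 6: flows [1->0,2->0,1->4,3->2,3->4] -> levels [8 5 7 6 8]
Step 7: flows [0->1,0->2,4->1,2->3,4->3] -> levels [6 7 7 8 6]
  -> period-2 cycle: step 7 state = step 5 state; never stabilizes
  -> state at step 30: (30-5) mod 2 = 1, same as step 6 -> [8 5 7 6 8]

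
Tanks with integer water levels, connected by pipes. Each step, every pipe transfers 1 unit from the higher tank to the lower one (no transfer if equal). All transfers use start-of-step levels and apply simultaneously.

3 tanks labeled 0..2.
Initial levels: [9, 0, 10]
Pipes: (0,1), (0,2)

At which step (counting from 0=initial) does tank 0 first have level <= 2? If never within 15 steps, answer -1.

Step 1: flows [0->1,2->0] -> levels [9 1 9]
Step 2: flows [0->1,0=2] -> levels [8 2 9]
Step 3: flows [0->1,2->0] -> levels [8 3 8]
Step 4: flows [0->1,0=2] -> levels [7 4 8]
Step 5: flows [0->1,2->0] -> levels [7 5 7]
Step 6: flows [0->1,0=2] -> levels [6 6 7]
Step 7: flows [0=1,2->0] -> levels [7 6 6]
Step 8: flows [0->1,0->2] -> levels [5 7 7]
Step 9: flows [1->0,2->0] -> levels [7 6 6]
  -> period-2 cycle (repeats step 7); tank 0 never drops to <=2
Tank 0 never reaches <=2 within 15 steps

Answer: -1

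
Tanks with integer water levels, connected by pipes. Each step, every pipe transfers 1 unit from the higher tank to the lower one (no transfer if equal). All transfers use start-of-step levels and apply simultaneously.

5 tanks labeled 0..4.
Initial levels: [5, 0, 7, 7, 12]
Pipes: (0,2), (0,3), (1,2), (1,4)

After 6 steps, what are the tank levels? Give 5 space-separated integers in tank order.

Answer: 5 6 7 6 7

Derivation:
Step 1: flows [2->0,3->0,2->1,4->1] -> levels [7 2 5 6 11]
Step 2: flows [0->2,0->3,2->1,4->1] -> levels [5 4 5 7 10]
Step 3: flows [0=2,3->0,2->1,4->1] -> levels [6 6 4 6 9]
Step 4: flows [0->2,0=3,1->2,4->1] -> levels [5 6 6 6 8]
Step 5: flows [2->0,3->0,1=2,4->1] -> levels [7 7 5 5 7]
Step 6: flows [0->2,0->3,1->2,1=4] -> levels [5 6 7 6 7]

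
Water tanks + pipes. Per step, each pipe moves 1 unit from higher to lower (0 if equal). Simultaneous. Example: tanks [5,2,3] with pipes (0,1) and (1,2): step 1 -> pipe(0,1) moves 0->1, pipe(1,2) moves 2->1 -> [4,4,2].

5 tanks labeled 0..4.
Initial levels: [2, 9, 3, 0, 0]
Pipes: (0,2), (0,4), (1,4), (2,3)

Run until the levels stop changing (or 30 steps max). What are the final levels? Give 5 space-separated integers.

Step 1: flows [2->0,0->4,1->4,2->3] -> levels [2 8 1 1 2]
Step 2: flows [0->2,0=4,1->4,2=3] -> levels [1 7 2 1 3]
Step 3: flows [2->0,4->0,1->4,2->3] -> levels [3 6 0 2 3]
Step 4: flows [0->2,0=4,1->4,3->2] -> levels [2 5 2 1 4]
Step 5: flows [0=2,4->0,1->4,2->3] -> levels [3 4 1 2 4]
Step 6: flows [0->2,4->0,1=4,3->2] -> levels [3 4 3 1 3]
Step 7: flows [0=2,0=4,1->4,2->3] -> levels [3 3 2 2 4]
Step 8: flows [0->2,4->0,4->1,2=3] -> levels [3 4 3 2 2]
Step 9: flows [0=2,0->4,1->4,2->3] -> levels [2 3 2 3 4]
Step 10: flows [0=2,4->0,4->1,3->2] -> levels [3 4 3 2 2]
  -> period-2 cycle: step 10 state = step 8 state; never stabilizes
  -> state at step 30: (30-8) mod 2 = 0, same as step 8 -> [3 4 3 2 2]

Answer: 3 4 3 2 2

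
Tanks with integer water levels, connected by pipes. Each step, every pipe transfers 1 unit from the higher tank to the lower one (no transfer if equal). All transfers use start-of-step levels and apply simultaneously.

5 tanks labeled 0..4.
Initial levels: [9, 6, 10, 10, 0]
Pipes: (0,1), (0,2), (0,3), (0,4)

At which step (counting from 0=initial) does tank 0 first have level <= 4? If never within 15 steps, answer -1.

Step 1: flows [0->1,2->0,3->0,0->4] -> levels [9 7 9 9 1]
Step 2: flows [0->1,0=2,0=3,0->4] -> levels [7 8 9 9 2]
Step 3: flows [1->0,2->0,3->0,0->4] -> levels [9 7 8 8 3]
Step 4: flows [0->1,0->2,0->3,0->4] -> levels [5 8 9 9 4]
Step 5: flows [1->0,2->0,3->0,0->4] -> levels [7 7 8 8 5]
Step 6: flows [0=1,2->0,3->0,0->4] -> levels [8 7 7 7 6]
Step 7: flows [0->1,0->2,0->3,0->4] -> levels [4 8 8 8 7]
Tank 0 first reaches <=4 at step 7

Answer: 7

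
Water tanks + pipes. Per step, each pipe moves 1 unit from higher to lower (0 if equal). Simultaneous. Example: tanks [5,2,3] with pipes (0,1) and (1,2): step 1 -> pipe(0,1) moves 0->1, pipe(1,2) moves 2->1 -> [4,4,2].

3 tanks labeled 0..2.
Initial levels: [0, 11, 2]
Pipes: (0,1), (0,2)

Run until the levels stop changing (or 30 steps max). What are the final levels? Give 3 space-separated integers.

Step 1: flows [1->0,2->0] -> levels [2 10 1]
Step 2: flows [1->0,0->2] -> levels [2 9 2]
Step 3: flows [1->0,0=2] -> levels [3 8 2]
Step 4: flows [1->0,0->2] -> levels [3 7 3]
Step 5: flows [1->0,0=2] -> levels [4 6 3]
Step 6: flows [1->0,0->2] -> levels [4 5 4]
Step 7: flows [1->0,0=2] -> levels [5 4 4]
Step 8: flows [0->1,0->2] -> levels [3 5 5]
Step 9: flows [1->0,2->0] -> levels [5 4 4]
  -> period-2 cycle: step 9 state = step 7 state; never stabilizes
  -> state at step 30: (30-7) mod 2 = 1, same as step 8 -> [3 5 5]

Answer: 3 5 5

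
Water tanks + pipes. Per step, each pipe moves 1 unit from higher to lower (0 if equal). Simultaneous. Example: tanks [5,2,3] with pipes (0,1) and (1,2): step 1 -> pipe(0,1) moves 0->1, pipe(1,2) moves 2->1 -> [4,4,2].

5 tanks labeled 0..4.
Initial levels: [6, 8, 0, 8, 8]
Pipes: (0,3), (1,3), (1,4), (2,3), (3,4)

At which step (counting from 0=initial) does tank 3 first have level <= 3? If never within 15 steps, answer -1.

Answer: 6

Derivation:
Step 1: flows [3->0,1=3,1=4,3->2,3=4] -> levels [7 8 1 6 8]
Step 2: flows [0->3,1->3,1=4,3->2,4->3] -> levels [6 7 2 8 7]
Step 3: flows [3->0,3->1,1=4,3->2,3->4] -> levels [7 8 3 4 8]
Step 4: flows [0->3,1->3,1=4,3->2,4->3] -> levels [6 7 4 6 7]
Step 5: flows [0=3,1->3,1=4,3->2,4->3] -> levels [6 6 5 7 6]
Step 6: flows [3->0,3->1,1=4,3->2,3->4] -> levels [7 7 6 3 7]
Tank 3 first reaches <=3 at step 6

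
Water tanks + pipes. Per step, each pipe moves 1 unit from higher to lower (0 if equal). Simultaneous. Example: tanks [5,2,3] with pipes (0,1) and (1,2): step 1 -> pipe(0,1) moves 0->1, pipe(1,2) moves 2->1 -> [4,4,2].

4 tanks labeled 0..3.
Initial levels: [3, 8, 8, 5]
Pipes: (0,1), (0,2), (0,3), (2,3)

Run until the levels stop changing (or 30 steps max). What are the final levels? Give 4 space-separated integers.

Answer: 6 6 5 7

Derivation:
Step 1: flows [1->0,2->0,3->0,2->3] -> levels [6 7 6 5]
Step 2: flows [1->0,0=2,0->3,2->3] -> levels [6 6 5 7]
Step 3: flows [0=1,0->2,3->0,3->2] -> levels [6 6 7 5]
Step 4: flows [0=1,2->0,0->3,2->3] -> levels [6 6 5 7]
  -> period-2 cycle: step 4 state = step 2 state; never stabilizes
  -> state at step 30: (30-2) mod 2 = 0, same as step 2 -> [6 6 5 7]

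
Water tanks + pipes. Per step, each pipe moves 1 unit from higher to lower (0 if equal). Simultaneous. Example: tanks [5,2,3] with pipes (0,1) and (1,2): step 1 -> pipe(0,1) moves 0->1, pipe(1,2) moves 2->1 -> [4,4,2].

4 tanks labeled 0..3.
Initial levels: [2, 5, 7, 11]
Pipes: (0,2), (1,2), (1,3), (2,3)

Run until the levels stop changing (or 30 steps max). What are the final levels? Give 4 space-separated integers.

Step 1: flows [2->0,2->1,3->1,3->2] -> levels [3 7 6 9]
Step 2: flows [2->0,1->2,3->1,3->2] -> levels [4 7 7 7]
Step 3: flows [2->0,1=2,1=3,2=3] -> levels [5 7 6 7]
Step 4: flows [2->0,1->2,1=3,3->2] -> levels [6 6 7 6]
Step 5: flows [2->0,2->1,1=3,2->3] -> levels [7 7 4 7]
Step 6: flows [0->2,1->2,1=3,3->2] -> levels [6 6 7 6]
  -> period-2 cycle: step 6 state = step 4 state; never stabilizes
  -> state at step 30: (30-4) mod 2 = 0, same as step 4 -> [6 6 7 6]

Answer: 6 6 7 6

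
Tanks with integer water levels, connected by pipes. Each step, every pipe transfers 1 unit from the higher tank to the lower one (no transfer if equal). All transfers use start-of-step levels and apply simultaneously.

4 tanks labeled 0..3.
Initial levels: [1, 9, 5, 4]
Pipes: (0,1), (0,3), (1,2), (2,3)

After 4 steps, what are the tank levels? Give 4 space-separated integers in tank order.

Step 1: flows [1->0,3->0,1->2,2->3] -> levels [3 7 5 4]
Step 2: flows [1->0,3->0,1->2,2->3] -> levels [5 5 5 4]
Step 3: flows [0=1,0->3,1=2,2->3] -> levels [4 5 4 6]
Step 4: flows [1->0,3->0,1->2,3->2] -> levels [6 3 6 4]

Answer: 6 3 6 4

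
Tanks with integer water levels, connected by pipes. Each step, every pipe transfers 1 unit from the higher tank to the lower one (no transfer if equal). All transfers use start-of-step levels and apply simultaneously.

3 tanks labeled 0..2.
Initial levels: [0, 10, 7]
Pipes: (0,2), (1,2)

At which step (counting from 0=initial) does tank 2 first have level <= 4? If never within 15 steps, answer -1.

Answer: -1

Derivation:
Step 1: flows [2->0,1->2] -> levels [1 9 7]
Step 2: flows [2->0,1->2] -> levels [2 8 7]
Step 3: flows [2->0,1->2] -> levels [3 7 7]
Step 4: flows [2->0,1=2] -> levels [4 7 6]
Step 5: flows [2->0,1->2] -> levels [5 6 6]
Step 6: flows [2->0,1=2] -> levels [6 6 5]
Step 7: flows [0->2,1->2] -> levels [5 5 7]
Step 8: flows [2->0,2->1] -> levels [6 6 5]
  -> period-2 cycle (repeats step 6); tank 2 never drops to <=4
Tank 2 never reaches <=4 within 15 steps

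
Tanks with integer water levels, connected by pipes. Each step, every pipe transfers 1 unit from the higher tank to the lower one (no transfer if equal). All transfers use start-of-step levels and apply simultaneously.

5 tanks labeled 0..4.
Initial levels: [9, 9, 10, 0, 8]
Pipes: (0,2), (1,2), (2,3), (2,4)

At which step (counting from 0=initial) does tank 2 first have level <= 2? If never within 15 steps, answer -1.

Step 1: flows [2->0,2->1,2->3,2->4] -> levels [10 10 6 1 9]
Step 2: flows [0->2,1->2,2->3,4->2] -> levels [9 9 8 2 8]
Step 3: flows [0->2,1->2,2->3,2=4] -> levels [8 8 9 3 8]
Step 4: flows [2->0,2->1,2->3,2->4] -> levels [9 9 5 4 9]
Step 5: flows [0->2,1->2,2->3,4->2] -> levels [8 8 7 5 8]
Step 6: flows [0->2,1->2,2->3,4->2] -> levels [7 7 9 6 7]
Step 7: flows [2->0,2->1,2->3,2->4] -> levels [8 8 5 7 8]
Step 8: flows [0->2,1->2,3->2,4->2] -> levels [7 7 9 6 7]
  -> period-2 cycle (repeats step 6); tank 2 never drops to <=2
Tank 2 never reaches <=2 within 15 steps

Answer: -1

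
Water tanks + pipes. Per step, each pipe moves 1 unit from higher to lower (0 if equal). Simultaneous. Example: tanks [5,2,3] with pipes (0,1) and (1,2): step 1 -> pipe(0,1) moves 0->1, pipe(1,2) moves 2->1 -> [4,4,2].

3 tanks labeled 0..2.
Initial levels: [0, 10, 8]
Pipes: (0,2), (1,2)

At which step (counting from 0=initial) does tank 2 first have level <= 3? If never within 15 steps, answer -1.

Answer: -1

Derivation:
Step 1: flows [2->0,1->2] -> levels [1 9 8]
Step 2: flows [2->0,1->2] -> levels [2 8 8]
Step 3: flows [2->0,1=2] -> levels [3 8 7]
Step 4: flows [2->0,1->2] -> levels [4 7 7]
Step 5: flows [2->0,1=2] -> levels [5 7 6]
Step 6: flows [2->0,1->2] -> levels [6 6 6]
Step 7: flows [0=2,1=2] -> levels [6 6 6]
  -> stable; tank 2 stays at 6 > 3
Tank 2 never reaches <=3 within 15 steps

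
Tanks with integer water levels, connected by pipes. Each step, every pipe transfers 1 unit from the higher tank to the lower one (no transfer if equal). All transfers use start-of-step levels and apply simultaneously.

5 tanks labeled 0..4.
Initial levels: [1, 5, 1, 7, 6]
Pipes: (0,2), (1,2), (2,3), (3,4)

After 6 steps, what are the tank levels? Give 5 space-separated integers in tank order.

Step 1: flows [0=2,1->2,3->2,3->4] -> levels [1 4 3 5 7]
Step 2: flows [2->0,1->2,3->2,4->3] -> levels [2 3 4 5 6]
Step 3: flows [2->0,2->1,3->2,4->3] -> levels [3 4 3 5 5]
Step 4: flows [0=2,1->2,3->2,3=4] -> levels [3 3 5 4 5]
Step 5: flows [2->0,2->1,2->3,4->3] -> levels [4 4 2 6 4]
Step 6: flows [0->2,1->2,3->2,3->4] -> levels [3 3 5 4 5]

Answer: 3 3 5 4 5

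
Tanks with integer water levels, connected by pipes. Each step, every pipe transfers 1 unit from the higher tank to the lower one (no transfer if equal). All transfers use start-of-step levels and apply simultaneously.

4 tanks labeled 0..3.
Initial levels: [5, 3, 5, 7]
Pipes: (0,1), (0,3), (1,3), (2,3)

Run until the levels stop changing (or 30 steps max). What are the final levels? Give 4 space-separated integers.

Step 1: flows [0->1,3->0,3->1,3->2] -> levels [5 5 6 4]
Step 2: flows [0=1,0->3,1->3,2->3] -> levels [4 4 5 7]
Step 3: flows [0=1,3->0,3->1,3->2] -> levels [5 5 6 4]
  -> period-2 cycle: step 3 state = step 1 state; never stabilizes
  -> state at step 30: (30-1) mod 2 = 1, same as step 2 -> [4 4 5 7]

Answer: 4 4 5 7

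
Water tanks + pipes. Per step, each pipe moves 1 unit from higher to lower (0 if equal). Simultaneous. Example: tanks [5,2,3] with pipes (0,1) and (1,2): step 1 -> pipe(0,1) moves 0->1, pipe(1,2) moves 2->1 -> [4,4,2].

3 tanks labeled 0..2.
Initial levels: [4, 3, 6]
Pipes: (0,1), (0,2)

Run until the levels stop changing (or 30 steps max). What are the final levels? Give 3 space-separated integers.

Answer: 5 4 4

Derivation:
Step 1: flows [0->1,2->0] -> levels [4 4 5]
Step 2: flows [0=1,2->0] -> levels [5 4 4]
Step 3: flows [0->1,0->2] -> levels [3 5 5]
Step 4: flows [1->0,2->0] -> levels [5 4 4]
  -> period-2 cycle: step 4 state = step 2 state; never stabilizes
  -> state at step 30: (30-2) mod 2 = 0, same as step 2 -> [5 4 4]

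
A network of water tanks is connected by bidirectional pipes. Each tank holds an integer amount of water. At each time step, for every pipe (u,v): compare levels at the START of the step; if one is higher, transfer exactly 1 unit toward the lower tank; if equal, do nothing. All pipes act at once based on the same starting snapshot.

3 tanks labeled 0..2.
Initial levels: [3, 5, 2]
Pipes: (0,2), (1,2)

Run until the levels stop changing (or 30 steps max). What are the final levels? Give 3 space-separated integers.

Answer: 4 4 2

Derivation:
Step 1: flows [0->2,1->2] -> levels [2 4 4]
Step 2: flows [2->0,1=2] -> levels [3 4 3]
Step 3: flows [0=2,1->2] -> levels [3 3 4]
Step 4: flows [2->0,2->1] -> levels [4 4 2]
Step 5: flows [0->2,1->2] -> levels [3 3 4]
  -> period-2 cycle: step 5 state = step 3 state; never stabilizes
  -> state at step 30: (30-3) mod 2 = 1, same as step 4 -> [4 4 2]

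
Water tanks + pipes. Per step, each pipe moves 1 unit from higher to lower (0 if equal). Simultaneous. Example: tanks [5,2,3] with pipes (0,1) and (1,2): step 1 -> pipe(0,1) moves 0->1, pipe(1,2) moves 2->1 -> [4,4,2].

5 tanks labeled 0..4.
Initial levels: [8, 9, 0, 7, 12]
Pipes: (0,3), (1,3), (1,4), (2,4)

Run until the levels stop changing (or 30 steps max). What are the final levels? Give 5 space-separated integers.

Answer: 9 8 7 7 5

Derivation:
Step 1: flows [0->3,1->3,4->1,4->2] -> levels [7 9 1 9 10]
Step 2: flows [3->0,1=3,4->1,4->2] -> levels [8 10 2 8 8]
Step 3: flows [0=3,1->3,1->4,4->2] -> levels [8 8 3 9 8]
Step 4: flows [3->0,3->1,1=4,4->2] -> levels [9 9 4 7 7]
Step 5: flows [0->3,1->3,1->4,4->2] -> levels [8 7 5 9 7]
Step 6: flows [3->0,3->1,1=4,4->2] -> levels [9 8 6 7 6]
Step 7: flows [0->3,1->3,1->4,2=4] -> levels [8 6 6 9 7]
Step 8: flows [3->0,3->1,4->1,4->2] -> levels [9 8 7 7 5]
Step 9: flows [0->3,1->3,1->4,2->4] -> levels [8 6 6 9 7]
  -> period-2 cycle: step 9 state = step 7 state; never stabilizes
  -> state at step 30: (30-7) mod 2 = 1, same as step 8 -> [9 8 7 7 5]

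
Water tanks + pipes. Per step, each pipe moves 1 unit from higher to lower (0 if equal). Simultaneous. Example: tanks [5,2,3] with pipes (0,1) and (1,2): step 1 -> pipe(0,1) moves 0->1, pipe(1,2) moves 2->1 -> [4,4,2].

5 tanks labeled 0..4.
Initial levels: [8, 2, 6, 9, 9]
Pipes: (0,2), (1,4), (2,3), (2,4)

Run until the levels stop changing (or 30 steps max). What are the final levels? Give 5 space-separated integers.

Answer: 8 5 6 8 7

Derivation:
Step 1: flows [0->2,4->1,3->2,4->2] -> levels [7 3 9 8 7]
Step 2: flows [2->0,4->1,2->3,2->4] -> levels [8 4 6 9 7]
Step 3: flows [0->2,4->1,3->2,4->2] -> levels [7 5 9 8 5]
Step 4: flows [2->0,1=4,2->3,2->4] -> levels [8 5 6 9 6]
Step 5: flows [0->2,4->1,3->2,2=4] -> levels [7 6 8 8 5]
Step 6: flows [2->0,1->4,2=3,2->4] -> levels [8 5 6 8 7]
Step 7: flows [0->2,4->1,3->2,4->2] -> levels [7 6 9 7 5]
Step 8: flows [2->0,1->4,2->3,2->4] -> levels [8 5 6 8 7]
  -> period-2 cycle: step 8 state = step 6 state; never stabilizes
  -> state at step 30: (30-6) mod 2 = 0, same as step 6 -> [8 5 6 8 7]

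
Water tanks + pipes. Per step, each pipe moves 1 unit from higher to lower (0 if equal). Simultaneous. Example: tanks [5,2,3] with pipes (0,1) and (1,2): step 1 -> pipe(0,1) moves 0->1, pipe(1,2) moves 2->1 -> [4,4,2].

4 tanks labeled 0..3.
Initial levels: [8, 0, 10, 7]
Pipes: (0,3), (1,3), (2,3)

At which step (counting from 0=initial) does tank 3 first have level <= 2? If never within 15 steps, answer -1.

Step 1: flows [0->3,3->1,2->3] -> levels [7 1 9 8]
Step 2: flows [3->0,3->1,2->3] -> levels [8 2 8 7]
Step 3: flows [0->3,3->1,2->3] -> levels [7 3 7 8]
Step 4: flows [3->0,3->1,3->2] -> levels [8 4 8 5]
Step 5: flows [0->3,3->1,2->3] -> levels [7 5 7 6]
Step 6: flows [0->3,3->1,2->3] -> levels [6 6 6 7]
Step 7: flows [3->0,3->1,3->2] -> levels [7 7 7 4]
Step 8: flows [0->3,1->3,2->3] -> levels [6 6 6 7]
  -> period-2 cycle (repeats step 6); tank 3 never drops to <=2
Tank 3 never reaches <=2 within 15 steps

Answer: -1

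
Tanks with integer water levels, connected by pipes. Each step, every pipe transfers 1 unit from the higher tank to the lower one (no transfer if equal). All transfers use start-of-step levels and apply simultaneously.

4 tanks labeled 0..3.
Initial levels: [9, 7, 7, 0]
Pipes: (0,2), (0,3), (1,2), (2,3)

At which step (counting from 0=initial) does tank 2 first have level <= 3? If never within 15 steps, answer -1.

Step 1: flows [0->2,0->3,1=2,2->3] -> levels [7 7 7 2]
Step 2: flows [0=2,0->3,1=2,2->3] -> levels [6 7 6 4]
Step 3: flows [0=2,0->3,1->2,2->3] -> levels [5 6 6 6]
Step 4: flows [2->0,3->0,1=2,2=3] -> levels [7 6 5 5]
Step 5: flows [0->2,0->3,1->2,2=3] -> levels [5 5 7 6]
Step 6: flows [2->0,3->0,2->1,2->3] -> levels [7 6 4 6]
Step 7: flows [0->2,0->3,1->2,3->2] -> levels [5 5 7 6]
  -> period-2 cycle (repeats step 5); tank 2 never drops to <=3
Tank 2 never reaches <=3 within 15 steps

Answer: -1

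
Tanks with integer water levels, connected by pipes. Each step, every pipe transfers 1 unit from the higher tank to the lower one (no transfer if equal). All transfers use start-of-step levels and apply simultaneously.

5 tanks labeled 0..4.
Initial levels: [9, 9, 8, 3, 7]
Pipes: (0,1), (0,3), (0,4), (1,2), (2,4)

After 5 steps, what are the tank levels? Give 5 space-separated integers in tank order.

Answer: 5 9 7 6 9

Derivation:
Step 1: flows [0=1,0->3,0->4,1->2,2->4] -> levels [7 8 8 4 9]
Step 2: flows [1->0,0->3,4->0,1=2,4->2] -> levels [8 7 9 5 7]
Step 3: flows [0->1,0->3,0->4,2->1,2->4] -> levels [5 9 7 6 9]
Step 4: flows [1->0,3->0,4->0,1->2,4->2] -> levels [8 7 9 5 7]
  -> period-2 cycle: step 4 state = step 2 state
  -> state at step 5: (5-2) mod 2 = 1, same as step 3 -> [5 9 7 6 9]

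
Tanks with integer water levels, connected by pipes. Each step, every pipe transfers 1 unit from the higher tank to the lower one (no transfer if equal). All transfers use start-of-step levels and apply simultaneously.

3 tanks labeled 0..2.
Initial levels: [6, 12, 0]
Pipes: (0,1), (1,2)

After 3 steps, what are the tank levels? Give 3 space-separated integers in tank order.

Answer: 8 7 3

Derivation:
Step 1: flows [1->0,1->2] -> levels [7 10 1]
Step 2: flows [1->0,1->2] -> levels [8 8 2]
Step 3: flows [0=1,1->2] -> levels [8 7 3]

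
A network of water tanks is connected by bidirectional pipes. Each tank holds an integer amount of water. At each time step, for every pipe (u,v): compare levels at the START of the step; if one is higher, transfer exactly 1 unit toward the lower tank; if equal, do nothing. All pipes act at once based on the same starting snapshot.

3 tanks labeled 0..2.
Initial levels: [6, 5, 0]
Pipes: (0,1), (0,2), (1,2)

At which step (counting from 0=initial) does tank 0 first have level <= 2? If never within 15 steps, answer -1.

Answer: -1

Derivation:
Step 1: flows [0->1,0->2,1->2] -> levels [4 5 2]
Step 2: flows [1->0,0->2,1->2] -> levels [4 3 4]
Step 3: flows [0->1,0=2,2->1] -> levels [3 5 3]
Step 4: flows [1->0,0=2,1->2] -> levels [4 3 4]
  -> period-2 cycle (repeats step 2); tank 0 never drops to <=2
Tank 0 never reaches <=2 within 15 steps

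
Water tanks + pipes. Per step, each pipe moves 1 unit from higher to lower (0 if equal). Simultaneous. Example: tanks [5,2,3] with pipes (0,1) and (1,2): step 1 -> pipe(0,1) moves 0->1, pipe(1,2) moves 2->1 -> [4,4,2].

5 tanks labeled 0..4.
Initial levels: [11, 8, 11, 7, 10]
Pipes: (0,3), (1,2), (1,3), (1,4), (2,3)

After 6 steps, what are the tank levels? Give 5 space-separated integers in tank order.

Step 1: flows [0->3,2->1,1->3,4->1,2->3] -> levels [10 9 9 10 9]
Step 2: flows [0=3,1=2,3->1,1=4,3->2] -> levels [10 10 10 8 9]
Step 3: flows [0->3,1=2,1->3,1->4,2->3] -> levels [9 8 9 11 10]
Step 4: flows [3->0,2->1,3->1,4->1,3->2] -> levels [10 11 9 8 9]
Step 5: flows [0->3,1->2,1->3,1->4,2->3] -> levels [9 8 9 11 10]
  -> period-2 cycle: step 5 state = step 3 state
  -> state at step 6: (6-3) mod 2 = 1, same as step 4 -> [10 11 9 8 9]

Answer: 10 11 9 8 9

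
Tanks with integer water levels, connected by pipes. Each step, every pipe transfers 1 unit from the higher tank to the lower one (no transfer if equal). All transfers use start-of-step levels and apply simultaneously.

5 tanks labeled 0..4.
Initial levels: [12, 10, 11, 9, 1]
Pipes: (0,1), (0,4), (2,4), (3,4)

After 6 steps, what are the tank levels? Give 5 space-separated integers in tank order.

Answer: 10 9 9 8 7

Derivation:
Step 1: flows [0->1,0->4,2->4,3->4] -> levels [10 11 10 8 4]
Step 2: flows [1->0,0->4,2->4,3->4] -> levels [10 10 9 7 7]
Step 3: flows [0=1,0->4,2->4,3=4] -> levels [9 10 8 7 9]
Step 4: flows [1->0,0=4,4->2,4->3] -> levels [10 9 9 8 7]
Step 5: flows [0->1,0->4,2->4,3->4] -> levels [8 10 8 7 10]
Step 6: flows [1->0,4->0,4->2,4->3] -> levels [10 9 9 8 7]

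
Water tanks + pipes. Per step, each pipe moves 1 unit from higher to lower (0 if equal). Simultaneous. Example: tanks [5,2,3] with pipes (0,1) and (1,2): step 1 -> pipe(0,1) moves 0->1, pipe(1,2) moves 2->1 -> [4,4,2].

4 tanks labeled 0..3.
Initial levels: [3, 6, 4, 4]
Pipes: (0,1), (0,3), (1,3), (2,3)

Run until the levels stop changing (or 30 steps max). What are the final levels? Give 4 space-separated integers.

Step 1: flows [1->0,3->0,1->3,2=3] -> levels [5 4 4 4]
Step 2: flows [0->1,0->3,1=3,2=3] -> levels [3 5 4 5]
Step 3: flows [1->0,3->0,1=3,3->2] -> levels [5 4 5 3]
Step 4: flows [0->1,0->3,1->3,2->3] -> levels [3 4 4 6]
Step 5: flows [1->0,3->0,3->1,3->2] -> levels [5 4 5 3]
  -> period-2 cycle: step 5 state = step 3 state; never stabilizes
  -> state at step 30: (30-3) mod 2 = 1, same as step 4 -> [3 4 4 6]

Answer: 3 4 4 6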